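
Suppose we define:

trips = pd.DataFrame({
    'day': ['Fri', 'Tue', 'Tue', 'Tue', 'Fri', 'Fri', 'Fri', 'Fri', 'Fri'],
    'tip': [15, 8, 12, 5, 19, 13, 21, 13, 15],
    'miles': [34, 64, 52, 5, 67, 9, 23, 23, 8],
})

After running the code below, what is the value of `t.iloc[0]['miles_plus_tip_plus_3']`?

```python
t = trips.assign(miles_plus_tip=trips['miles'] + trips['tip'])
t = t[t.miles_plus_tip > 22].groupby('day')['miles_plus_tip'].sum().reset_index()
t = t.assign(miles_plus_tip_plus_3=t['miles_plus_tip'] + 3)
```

add column miles_plus_tip = trips['miles'] + trips['tip']:
   day  tip  miles  miles_plus_tip
0  Fri   15     34              49
1  Tue    8     64              72
2  Tue   12     52              64
3  Tue    5      5              10
4  Fri   19     67              86
5  Fri   13      9              22
6  Fri   21     23              44
7  Fri   13     23              36
8  Fri   15      8              23
filter rows where miles_plus_tip > 22:
   day  tip  miles  miles_plus_tip
0  Fri   15     34              49
1  Tue    8     64              72
2  Tue   12     52              64
4  Fri   19     67              86
6  Fri   21     23              44
7  Fri   13     23              36
8  Fri   15      8              23
group by day, sum of miles_plus_tip:
day
Fri    238
Tue    136
Name: miles_plus_tip, dtype: int64
reset_index():
   day  miles_plus_tip
0  Fri             238
1  Tue             136
add column miles_plus_tip_plus_3 = t['miles_plus_tip'] + 3:
   day  miles_plus_tip  miles_plus_tip_plus_3
0  Fri             238                    241
1  Tue             136                    139

241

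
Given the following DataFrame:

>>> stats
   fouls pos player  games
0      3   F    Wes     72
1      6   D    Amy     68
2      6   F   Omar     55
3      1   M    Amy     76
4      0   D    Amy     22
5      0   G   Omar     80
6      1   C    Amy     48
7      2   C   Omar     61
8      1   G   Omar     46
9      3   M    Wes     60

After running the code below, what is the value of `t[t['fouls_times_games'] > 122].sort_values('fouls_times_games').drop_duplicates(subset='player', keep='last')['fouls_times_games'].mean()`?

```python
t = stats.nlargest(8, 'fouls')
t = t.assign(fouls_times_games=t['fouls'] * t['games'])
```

318.0

take 8 rows with largest fouls:
   fouls pos player  games
1      6   D    Amy     68
2      6   F   Omar     55
0      3   F    Wes     72
9      3   M    Wes     60
7      2   C   Omar     61
3      1   M    Amy     76
6      1   C    Amy     48
8      1   G   Omar     46
add column fouls_times_games = t['fouls'] * t['games']:
   fouls pos player  games  fouls_times_games
1      6   D    Amy     68                408
2      6   F   Omar     55                330
0      3   F    Wes     72                216
9      3   M    Wes     60                180
7      2   C   Omar     61                122
3      1   M    Amy     76                 76
6      1   C    Amy     48                 48
8      1   G   Omar     46                 46
filter rows where fouls_times_games > 122:
   fouls pos player  games  fouls_times_games
1      6   D    Amy     68                408
2      6   F   Omar     55                330
0      3   F    Wes     72                216
9      3   M    Wes     60                180
sort by fouls_times_games:
   fouls pos player  games  fouls_times_games
9      3   M    Wes     60                180
0      3   F    Wes     72                216
2      6   F   Omar     55                330
1      6   D    Amy     68                408
drop duplicate player (keep=last):
   fouls pos player  games  fouls_times_games
0      3   F    Wes     72                216
2      6   F   Omar     55                330
1      6   D    Amy     68                408
Reading off the mean of column 'fouls_times_games', we get 318.0.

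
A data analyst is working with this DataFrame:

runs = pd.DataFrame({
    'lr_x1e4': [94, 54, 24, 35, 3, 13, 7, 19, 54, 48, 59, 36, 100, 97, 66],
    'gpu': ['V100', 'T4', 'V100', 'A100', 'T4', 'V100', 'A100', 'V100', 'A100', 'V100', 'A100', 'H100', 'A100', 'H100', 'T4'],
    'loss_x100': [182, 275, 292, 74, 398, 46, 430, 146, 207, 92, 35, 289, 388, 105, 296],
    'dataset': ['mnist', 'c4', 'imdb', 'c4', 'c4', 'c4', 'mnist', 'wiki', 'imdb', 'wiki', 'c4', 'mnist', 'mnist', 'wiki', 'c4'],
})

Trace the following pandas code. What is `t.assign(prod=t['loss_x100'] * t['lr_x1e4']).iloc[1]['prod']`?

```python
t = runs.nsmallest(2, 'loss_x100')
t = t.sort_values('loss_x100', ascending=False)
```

take 2 rows with smallest loss_x100:
    lr_x1e4   gpu  loss_x100 dataset
10       59  A100         35      c4
5        13  V100         46      c4
sort by loss_x100 descending:
    lr_x1e4   gpu  loss_x100 dataset
5        13  V100         46      c4
10       59  A100         35      c4
add column prod = t['loss_x100'] * t['lr_x1e4']:
    lr_x1e4   gpu  loss_x100 dataset  prod
5        13  V100         46      c4   598
10       59  A100         35      c4  2065
Hence 2065.

2065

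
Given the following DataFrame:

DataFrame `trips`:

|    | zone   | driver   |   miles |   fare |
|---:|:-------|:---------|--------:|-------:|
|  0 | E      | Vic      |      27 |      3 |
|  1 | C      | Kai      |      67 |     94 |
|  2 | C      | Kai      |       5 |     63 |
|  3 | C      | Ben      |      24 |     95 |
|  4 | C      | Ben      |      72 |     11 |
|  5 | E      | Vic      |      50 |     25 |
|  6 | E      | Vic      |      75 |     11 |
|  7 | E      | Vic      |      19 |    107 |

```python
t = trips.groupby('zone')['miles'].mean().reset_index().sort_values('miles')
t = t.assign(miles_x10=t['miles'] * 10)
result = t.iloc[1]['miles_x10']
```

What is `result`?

427.5

group by zone, mean of miles:
zone
C    42.00
E    42.75
Name: miles, dtype: float64
reset_index():
  zone  miles
0    C  42.00
1    E  42.75
sort by miles:
  zone  miles
0    C  42.00
1    E  42.75
add column miles_x10 = t['miles'] * 10:
  zone  miles  miles_x10
0    C  42.00      420.0
1    E  42.75      427.5
Hence 427.5.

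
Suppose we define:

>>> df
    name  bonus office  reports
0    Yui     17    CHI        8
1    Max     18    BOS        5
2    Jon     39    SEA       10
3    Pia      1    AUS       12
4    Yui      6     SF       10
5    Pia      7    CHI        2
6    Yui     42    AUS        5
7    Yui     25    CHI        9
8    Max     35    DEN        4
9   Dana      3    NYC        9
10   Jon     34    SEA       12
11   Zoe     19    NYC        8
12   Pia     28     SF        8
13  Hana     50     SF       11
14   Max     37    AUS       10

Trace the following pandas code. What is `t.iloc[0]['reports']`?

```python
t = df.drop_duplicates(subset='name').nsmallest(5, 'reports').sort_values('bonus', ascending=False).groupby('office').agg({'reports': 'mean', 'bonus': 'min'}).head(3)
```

5.0

drop duplicate name (keep=first):
    name  bonus office  reports
0    Yui     17    CHI        8
1    Max     18    BOS        5
2    Jon     39    SEA       10
3    Pia      1    AUS       12
9   Dana      3    NYC        9
11   Zoe     19    NYC        8
13  Hana     50     SF       11
take 5 rows with smallest reports:
    name  bonus office  reports
1    Max     18    BOS        5
0    Yui     17    CHI        8
11   Zoe     19    NYC        8
9   Dana      3    NYC        9
2    Jon     39    SEA       10
sort by bonus descending:
    name  bonus office  reports
2    Jon     39    SEA       10
11   Zoe     19    NYC        8
1    Max     18    BOS        5
0    Yui     17    CHI        8
9   Dana      3    NYC        9
group by office: mean(reports), min(bonus):
        reports  bonus
office                
BOS         5.0     18
CHI         8.0     17
NYC         8.5      3
SEA        10.0     39
take first 3 rows:
        reports  bonus
office                
BOS         5.0     18
CHI         8.0     17
NYC         8.5      3
Finally, value at position 0, column 'reports' = 5.0.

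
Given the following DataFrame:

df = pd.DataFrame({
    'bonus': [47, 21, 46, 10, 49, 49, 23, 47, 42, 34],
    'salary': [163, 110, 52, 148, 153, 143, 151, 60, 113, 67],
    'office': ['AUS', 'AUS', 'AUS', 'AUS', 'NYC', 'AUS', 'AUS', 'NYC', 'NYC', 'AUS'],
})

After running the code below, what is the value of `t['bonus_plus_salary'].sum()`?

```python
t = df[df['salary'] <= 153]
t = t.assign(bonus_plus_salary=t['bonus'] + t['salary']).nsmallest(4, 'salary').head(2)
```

filter rows where salary <= 153:
   bonus  salary office
1     21     110    AUS
2     46      52    AUS
3     10     148    AUS
4     49     153    NYC
5     49     143    AUS
6     23     151    AUS
7     47      60    NYC
8     42     113    NYC
9     34      67    AUS
add column bonus_plus_salary = t['bonus'] + t['salary']:
   bonus  salary office  bonus_plus_salary
1     21     110    AUS                131
2     46      52    AUS                 98
3     10     148    AUS                158
4     49     153    NYC                202
5     49     143    AUS                192
6     23     151    AUS                174
7     47      60    NYC                107
8     42     113    NYC                155
9     34      67    AUS                101
take 4 rows with smallest salary:
   bonus  salary office  bonus_plus_salary
2     46      52    AUS                 98
7     47      60    NYC                107
9     34      67    AUS                101
1     21     110    AUS                131
take first 2 rows:
   bonus  salary office  bonus_plus_salary
2     46      52    AUS                 98
7     47      60    NYC                107
sum of column 'bonus_plus_salary' → 205

205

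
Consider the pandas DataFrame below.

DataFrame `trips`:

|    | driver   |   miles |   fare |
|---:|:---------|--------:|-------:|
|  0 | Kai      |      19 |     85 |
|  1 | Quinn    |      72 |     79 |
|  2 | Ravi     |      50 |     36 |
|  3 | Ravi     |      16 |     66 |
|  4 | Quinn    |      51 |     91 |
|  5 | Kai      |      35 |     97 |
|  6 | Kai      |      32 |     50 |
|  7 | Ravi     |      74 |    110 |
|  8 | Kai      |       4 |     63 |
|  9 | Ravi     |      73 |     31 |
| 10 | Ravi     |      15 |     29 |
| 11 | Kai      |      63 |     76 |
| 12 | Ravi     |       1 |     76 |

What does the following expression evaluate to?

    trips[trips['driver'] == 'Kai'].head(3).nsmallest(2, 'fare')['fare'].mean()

67.5

filter rows where driver == 'Kai':
   driver  miles  fare
0     Kai     19    85
5     Kai     35    97
6     Kai     32    50
8     Kai      4    63
11    Kai     63    76
take first 3 rows:
  driver  miles  fare
0    Kai     19    85
5    Kai     35    97
6    Kai     32    50
take 2 rows with smallest fare:
  driver  miles  fare
6    Kai     32    50
0    Kai     19    85
Reading off the mean of column 'fare', we get 67.5.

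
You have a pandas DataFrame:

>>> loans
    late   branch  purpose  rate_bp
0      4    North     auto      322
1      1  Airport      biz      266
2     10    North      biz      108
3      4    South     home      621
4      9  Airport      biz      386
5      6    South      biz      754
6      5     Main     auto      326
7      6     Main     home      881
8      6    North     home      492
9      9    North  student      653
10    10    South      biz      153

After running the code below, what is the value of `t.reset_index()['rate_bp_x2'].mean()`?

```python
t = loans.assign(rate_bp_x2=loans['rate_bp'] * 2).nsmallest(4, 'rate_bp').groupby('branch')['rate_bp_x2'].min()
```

351.333333333

add column rate_bp_x2 = loans['rate_bp'] * 2:
    late   branch  purpose  rate_bp  rate_bp_x2
0      4    North     auto      322         644
1      1  Airport      biz      266         532
2     10    North      biz      108         216
3      4    South     home      621        1242
4      9  Airport      biz      386         772
5      6    South      biz      754        1508
6      5     Main     auto      326         652
7      6     Main     home      881        1762
8      6    North     home      492         984
9      9    North  student      653        1306
10    10    South      biz      153         306
take 4 rows with smallest rate_bp:
    late   branch purpose  rate_bp  rate_bp_x2
2     10    North     biz      108         216
10    10    South     biz      153         306
1      1  Airport     biz      266         532
0      4    North    auto      322         644
group by branch, min of rate_bp_x2:
branch
Airport    532
North      216
South      306
Name: rate_bp_x2, dtype: int64
reset_index():
    branch  rate_bp_x2
0  Airport         532
1    North         216
2    South         306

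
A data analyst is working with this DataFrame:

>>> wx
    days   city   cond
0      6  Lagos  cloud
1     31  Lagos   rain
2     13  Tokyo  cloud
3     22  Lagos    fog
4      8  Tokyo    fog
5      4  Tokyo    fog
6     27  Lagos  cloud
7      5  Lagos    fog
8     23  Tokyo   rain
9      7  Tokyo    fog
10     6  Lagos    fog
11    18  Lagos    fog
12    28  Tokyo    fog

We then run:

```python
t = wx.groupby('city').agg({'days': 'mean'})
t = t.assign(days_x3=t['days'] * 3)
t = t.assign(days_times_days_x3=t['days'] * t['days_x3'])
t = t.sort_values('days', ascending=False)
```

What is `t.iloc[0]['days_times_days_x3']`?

809.693877551

group by city, mean of days:
            days
city            
Lagos  16.428571
Tokyo  13.833333
add column days_x3 = t['days'] * 3:
            days    days_x3
city                       
Lagos  16.428571  49.285714
Tokyo  13.833333  41.500000
add column days_times_days_x3 = t['days'] * t['days_x3']:
            days    days_x3  days_times_days_x3
city                                           
Lagos  16.428571  49.285714          809.693878
Tokyo  13.833333  41.500000          574.083333
sort by days descending:
            days    days_x3  days_times_days_x3
city                                           
Lagos  16.428571  49.285714          809.693878
Tokyo  13.833333  41.500000          574.083333
Then the value at position 0, column 'days_times_days_x3': 809.693877551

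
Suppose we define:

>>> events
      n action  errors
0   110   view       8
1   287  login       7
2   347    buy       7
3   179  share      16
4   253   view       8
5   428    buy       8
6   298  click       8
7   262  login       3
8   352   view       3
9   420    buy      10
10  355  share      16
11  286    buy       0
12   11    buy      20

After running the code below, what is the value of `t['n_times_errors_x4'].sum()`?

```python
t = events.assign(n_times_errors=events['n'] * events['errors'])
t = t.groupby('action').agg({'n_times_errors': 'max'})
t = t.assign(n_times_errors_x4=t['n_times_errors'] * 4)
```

65188

add column n_times_errors = events['n'] * events['errors']:
      n action  errors  n_times_errors
0   110   view       8             880
1   287  login       7            2009
2   347    buy       7            2429
3   179  share      16            2864
4   253   view       8            2024
5   428    buy       8            3424
6   298  click       8            2384
7   262  login       3             786
8   352   view       3            1056
9   420    buy      10            4200
10  355  share      16            5680
11  286    buy       0               0
12   11    buy      20             220
group by action, max of n_times_errors:
        n_times_errors
action                
buy               4200
click             2384
login             2009
share             5680
view              2024
add column n_times_errors_x4 = t['n_times_errors'] * 4:
        n_times_errors  n_times_errors_x4
action                                   
buy               4200              16800
click             2384               9536
login             2009               8036
share             5680              22720
view              2024               8096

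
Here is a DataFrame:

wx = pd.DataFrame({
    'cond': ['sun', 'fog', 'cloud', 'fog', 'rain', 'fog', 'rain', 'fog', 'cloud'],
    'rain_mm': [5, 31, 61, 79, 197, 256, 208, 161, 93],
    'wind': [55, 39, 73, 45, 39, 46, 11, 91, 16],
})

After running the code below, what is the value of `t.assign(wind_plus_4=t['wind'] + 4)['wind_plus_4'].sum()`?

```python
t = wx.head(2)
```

take first 2 rows:
  cond  rain_mm  wind
0  sun        5    55
1  fog       31    39
add column wind_plus_4 = t['wind'] + 4:
  cond  rain_mm  wind  wind_plus_4
0  sun        5    55           59
1  fog       31    39           43
sum of column 'wind_plus_4' → 102

102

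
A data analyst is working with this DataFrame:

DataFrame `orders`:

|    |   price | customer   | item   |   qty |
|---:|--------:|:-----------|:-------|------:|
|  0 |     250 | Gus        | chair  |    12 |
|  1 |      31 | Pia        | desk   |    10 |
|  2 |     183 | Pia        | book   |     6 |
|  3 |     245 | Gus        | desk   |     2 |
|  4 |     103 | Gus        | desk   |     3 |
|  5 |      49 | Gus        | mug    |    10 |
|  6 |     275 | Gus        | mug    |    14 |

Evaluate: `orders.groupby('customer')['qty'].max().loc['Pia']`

group by customer, max of qty:
customer
Gus    14
Pia    10
Name: qty, dtype: int64

10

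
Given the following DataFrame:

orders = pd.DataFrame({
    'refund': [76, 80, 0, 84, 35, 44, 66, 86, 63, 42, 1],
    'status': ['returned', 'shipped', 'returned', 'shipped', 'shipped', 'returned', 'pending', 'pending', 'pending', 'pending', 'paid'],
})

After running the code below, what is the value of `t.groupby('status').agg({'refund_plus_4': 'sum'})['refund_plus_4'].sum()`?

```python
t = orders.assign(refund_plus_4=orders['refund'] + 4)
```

621

add column refund_plus_4 = orders['refund'] + 4:
    refund    status  refund_plus_4
0       76  returned             80
1       80   shipped             84
2        0  returned              4
3       84   shipped             88
4       35   shipped             39
5       44  returned             48
6       66   pending             70
7       86   pending             90
8       63   pending             67
9       42   pending             46
10       1      paid              5
group by status, sum of refund_plus_4:
          refund_plus_4
status                 
paid                  5
pending             273
returned            132
shipped             211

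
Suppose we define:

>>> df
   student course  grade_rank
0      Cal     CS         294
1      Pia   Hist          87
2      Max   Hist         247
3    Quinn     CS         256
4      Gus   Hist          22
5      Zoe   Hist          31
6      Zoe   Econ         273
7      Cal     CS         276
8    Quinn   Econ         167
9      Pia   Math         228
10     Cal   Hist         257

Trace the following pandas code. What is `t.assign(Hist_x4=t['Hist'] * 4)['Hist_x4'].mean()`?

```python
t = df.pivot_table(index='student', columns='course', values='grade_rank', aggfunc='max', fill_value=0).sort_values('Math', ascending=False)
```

pivot: rows=student, cols=course, max(grade_rank):
course    CS  Econ  Hist  Math
student                       
Cal      294     0   257     0
Gus        0     0    22     0
Max        0     0   247     0
Pia        0     0    87   228
Quinn    256   167     0     0
Zoe        0   273    31     0
sort by Math descending:
course    CS  Econ  Hist  Math
student                       
Pia        0     0    87   228
Cal      294     0   257     0
Gus        0     0    22     0
Max        0     0   247     0
Quinn    256   167     0     0
Zoe        0   273    31     0
add column Hist_x4 = t['Hist'] * 4:
course    CS  Econ  Hist  Math  Hist_x4
student                                
Pia        0     0    87   228      348
Cal      294     0   257     0     1028
Gus        0     0    22     0       88
Max        0     0   247     0      988
Quinn    256   167     0     0        0
Zoe        0   273    31     0      124
Hence 429.333333333.

429.333333333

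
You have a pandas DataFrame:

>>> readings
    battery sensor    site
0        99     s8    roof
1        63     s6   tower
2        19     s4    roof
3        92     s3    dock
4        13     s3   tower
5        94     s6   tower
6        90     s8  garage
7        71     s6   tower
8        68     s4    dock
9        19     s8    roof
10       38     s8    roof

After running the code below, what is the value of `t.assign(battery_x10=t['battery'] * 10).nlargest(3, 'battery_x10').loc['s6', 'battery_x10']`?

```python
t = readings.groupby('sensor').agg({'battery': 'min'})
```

group by sensor, min of battery:
        battery
sensor         
s3           13
s4           19
s6           63
s8           19
add column battery_x10 = t['battery'] * 10:
        battery  battery_x10
sensor                      
s3           13          130
s4           19          190
s6           63          630
s8           19          190
take 3 rows with largest battery_x10:
        battery  battery_x10
sensor                      
s6           63          630
s4           19          190
s8           19          190
Hence 630.

630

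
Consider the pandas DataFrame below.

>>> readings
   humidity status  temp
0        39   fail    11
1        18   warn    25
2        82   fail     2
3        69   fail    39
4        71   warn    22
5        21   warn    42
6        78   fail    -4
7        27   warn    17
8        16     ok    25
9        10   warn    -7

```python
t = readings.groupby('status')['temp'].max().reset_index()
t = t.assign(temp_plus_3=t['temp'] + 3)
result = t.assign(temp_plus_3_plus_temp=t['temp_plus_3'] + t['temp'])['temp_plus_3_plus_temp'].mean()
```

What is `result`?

73.6666666667

group by status, max of temp:
status
fail    39
ok      25
warn    42
Name: temp, dtype: int64
reset_index():
  status  temp
0   fail    39
1     ok    25
2   warn    42
add column temp_plus_3 = t['temp'] + 3:
  status  temp  temp_plus_3
0   fail    39           42
1     ok    25           28
2   warn    42           45
add column temp_plus_3_plus_temp = t['temp_plus_3'] + t['temp']:
  status  temp  temp_plus_3  temp_plus_3_plus_temp
0   fail    39           42                     81
1     ok    25           28                     53
2   warn    42           45                     87
Reading off the mean of column 'temp_plus_3_plus_temp', we get 73.6666666667.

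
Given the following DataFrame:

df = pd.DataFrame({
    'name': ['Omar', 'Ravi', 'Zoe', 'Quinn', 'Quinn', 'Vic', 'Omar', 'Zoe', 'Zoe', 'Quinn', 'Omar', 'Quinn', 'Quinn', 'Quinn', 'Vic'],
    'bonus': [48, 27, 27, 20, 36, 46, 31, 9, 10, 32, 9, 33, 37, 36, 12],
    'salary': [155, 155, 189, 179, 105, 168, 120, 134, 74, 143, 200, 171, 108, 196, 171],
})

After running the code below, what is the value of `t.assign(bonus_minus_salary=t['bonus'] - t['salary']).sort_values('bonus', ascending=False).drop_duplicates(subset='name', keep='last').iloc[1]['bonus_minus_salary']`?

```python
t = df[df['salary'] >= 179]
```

filter rows where salary >= 179:
     name  bonus  salary
2     Zoe     27     189
3   Quinn     20     179
10   Omar      9     200
13  Quinn     36     196
add column bonus_minus_salary = t['bonus'] - t['salary']:
     name  bonus  salary  bonus_minus_salary
2     Zoe     27     189                -162
3   Quinn     20     179                -159
10   Omar      9     200                -191
13  Quinn     36     196                -160
sort by bonus descending:
     name  bonus  salary  bonus_minus_salary
13  Quinn     36     196                -160
2     Zoe     27     189                -162
3   Quinn     20     179                -159
10   Omar      9     200                -191
drop duplicate name (keep=last):
     name  bonus  salary  bonus_minus_salary
2     Zoe     27     189                -162
3   Quinn     20     179                -159
10   Omar      9     200                -191
The value at position 1, column 'bonus_minus_salary' is -159.

-159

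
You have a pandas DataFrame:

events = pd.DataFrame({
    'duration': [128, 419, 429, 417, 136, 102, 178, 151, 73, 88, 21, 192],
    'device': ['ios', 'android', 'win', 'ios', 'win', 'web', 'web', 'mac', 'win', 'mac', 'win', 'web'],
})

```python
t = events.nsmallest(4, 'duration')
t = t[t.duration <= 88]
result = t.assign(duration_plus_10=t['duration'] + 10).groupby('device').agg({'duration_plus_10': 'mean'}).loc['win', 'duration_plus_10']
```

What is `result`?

take 4 rows with smallest duration:
    duration device
10        21    win
8         73    win
9         88    mac
5        102    web
filter rows where duration <= 88:
    duration device
10        21    win
8         73    win
9         88    mac
add column duration_plus_10 = t['duration'] + 10:
    duration device  duration_plus_10
10        21    win                31
8         73    win                83
9         88    mac                98
group by device, mean of duration_plus_10:
        duration_plus_10
device                  
mac                 98.0
win                 57.0
Then the value at row 'win', column 'duration_plus_10': 57.0

57.0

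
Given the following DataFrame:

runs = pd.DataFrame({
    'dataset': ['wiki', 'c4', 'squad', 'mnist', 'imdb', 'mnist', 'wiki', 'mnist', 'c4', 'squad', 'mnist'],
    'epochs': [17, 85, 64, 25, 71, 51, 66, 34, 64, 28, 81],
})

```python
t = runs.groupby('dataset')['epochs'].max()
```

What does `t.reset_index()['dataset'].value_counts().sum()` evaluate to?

group by dataset, max of epochs:
dataset
c4       85
imdb     71
mnist    81
squad    64
wiki     66
Name: epochs, dtype: int64
reset_index():
  dataset  epochs
0      c4      85
1    imdb      71
2   mnist      81
3   squad      64
4    wiki      66
value_counts of dataset:
dataset
c4       1
imdb     1
mnist    1
squad    1
wiki     1
Name: count, dtype: int64
Finally, sum of the resulting series = 5.

5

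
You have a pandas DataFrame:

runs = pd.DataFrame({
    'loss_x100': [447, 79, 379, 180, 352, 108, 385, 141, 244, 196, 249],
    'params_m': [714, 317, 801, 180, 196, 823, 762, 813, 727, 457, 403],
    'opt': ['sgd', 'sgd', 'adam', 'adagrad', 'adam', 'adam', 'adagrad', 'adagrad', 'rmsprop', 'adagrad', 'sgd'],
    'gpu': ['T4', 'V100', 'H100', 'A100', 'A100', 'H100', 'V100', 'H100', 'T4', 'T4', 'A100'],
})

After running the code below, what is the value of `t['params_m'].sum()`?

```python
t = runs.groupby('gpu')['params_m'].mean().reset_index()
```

group by gpu, mean of params_m:
gpu
A100    259.666667
H100    812.333333
T4      632.666667
V100    539.500000
Name: params_m, dtype: float64
reset_index():
    gpu    params_m
0  A100  259.666667
1  H100  812.333333
2    T4  632.666667
3  V100  539.500000

2244.16666667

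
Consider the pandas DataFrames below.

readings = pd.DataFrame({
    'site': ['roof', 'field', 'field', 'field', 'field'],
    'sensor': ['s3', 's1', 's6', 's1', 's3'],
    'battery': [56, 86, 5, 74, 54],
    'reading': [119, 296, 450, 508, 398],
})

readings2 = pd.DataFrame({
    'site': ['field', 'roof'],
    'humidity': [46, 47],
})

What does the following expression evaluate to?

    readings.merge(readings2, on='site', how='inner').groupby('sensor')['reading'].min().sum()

865

merge on 'site' (how='inner') → 5 rows:
    site sensor  battery  reading  humidity
0   roof     s3       56      119        47
1  field     s1       86      296        46
2  field     s6        5      450        46
3  field     s1       74      508        46
4  field     s3       54      398        46
group by sensor, min of reading:
sensor
s1    296
s3    119
s6    450
Name: reading, dtype: int64
Reading off the sum of the resulting series, we get 865.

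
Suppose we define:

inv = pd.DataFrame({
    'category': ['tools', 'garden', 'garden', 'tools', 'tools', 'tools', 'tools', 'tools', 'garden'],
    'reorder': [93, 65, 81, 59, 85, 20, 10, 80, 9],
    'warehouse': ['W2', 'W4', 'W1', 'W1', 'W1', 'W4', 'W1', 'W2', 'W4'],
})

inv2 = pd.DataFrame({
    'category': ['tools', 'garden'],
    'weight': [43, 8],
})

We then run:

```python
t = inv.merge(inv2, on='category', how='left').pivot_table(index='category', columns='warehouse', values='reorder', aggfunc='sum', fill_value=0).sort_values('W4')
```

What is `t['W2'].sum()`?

173

merge on 'category' (how='left') → 9 rows:
  category  reorder warehouse  weight
0    tools       93        W2      43
1   garden       65        W4       8
2   garden       81        W1       8
3    tools       59        W1      43
4    tools       85        W1      43
5    tools       20        W4      43
6    tools       10        W1      43
7    tools       80        W2      43
8   garden        9        W4       8
pivot: rows=category, cols=warehouse, sum(reorder):
warehouse   W1   W2  W4
category               
garden      81    0  74
tools      154  173  20
sort by W4:
warehouse   W1   W2  W4
category               
tools      154  173  20
garden      81    0  74
Hence 173.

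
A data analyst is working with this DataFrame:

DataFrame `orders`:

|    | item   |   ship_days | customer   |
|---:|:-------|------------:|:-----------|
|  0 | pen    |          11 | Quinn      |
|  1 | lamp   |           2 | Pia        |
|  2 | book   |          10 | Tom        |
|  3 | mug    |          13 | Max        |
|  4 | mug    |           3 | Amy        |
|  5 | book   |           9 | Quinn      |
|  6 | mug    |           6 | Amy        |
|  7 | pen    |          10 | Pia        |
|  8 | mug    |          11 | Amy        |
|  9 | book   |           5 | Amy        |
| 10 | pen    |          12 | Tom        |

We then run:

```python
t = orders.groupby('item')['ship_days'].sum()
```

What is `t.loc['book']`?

24

group by item, sum of ship_days:
item
book    24
lamp     2
mug     33
pen     33
Name: ship_days, dtype: int64
Finally, value at index 'book' = 24.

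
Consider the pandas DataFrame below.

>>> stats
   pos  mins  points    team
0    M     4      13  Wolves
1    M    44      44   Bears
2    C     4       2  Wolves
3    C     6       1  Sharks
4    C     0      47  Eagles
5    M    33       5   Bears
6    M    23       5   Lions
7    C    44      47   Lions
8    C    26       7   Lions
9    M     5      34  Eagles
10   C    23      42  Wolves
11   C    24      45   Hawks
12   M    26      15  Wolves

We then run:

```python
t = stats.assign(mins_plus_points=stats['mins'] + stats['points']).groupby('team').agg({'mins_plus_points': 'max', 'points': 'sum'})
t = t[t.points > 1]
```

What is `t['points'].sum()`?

add column mins_plus_points = stats['mins'] + stats['points']:
   pos  mins  points    team  mins_plus_points
0    M     4      13  Wolves                17
1    M    44      44   Bears                88
2    C     4       2  Wolves                 6
3    C     6       1  Sharks                 7
4    C     0      47  Eagles                47
5    M    33       5   Bears                38
6    M    23       5   Lions                28
7    C    44      47   Lions                91
8    C    26       7   Lions                33
9    M     5      34  Eagles                39
10   C    23      42  Wolves                65
11   C    24      45   Hawks                69
12   M    26      15  Wolves                41
group by team: max(mins_plus_points), sum(points):
        mins_plus_points  points
team                            
Bears                 88      49
Eagles                47      81
Hawks                 69      45
Lions                 91      59
Sharks                 7       1
Wolves                65      72
filter rows where points > 1:
        mins_plus_points  points
team                            
Bears                 88      49
Eagles                47      81
Hawks                 69      45
Lions                 91      59
Wolves                65      72
Then the sum of column 'points': 306

306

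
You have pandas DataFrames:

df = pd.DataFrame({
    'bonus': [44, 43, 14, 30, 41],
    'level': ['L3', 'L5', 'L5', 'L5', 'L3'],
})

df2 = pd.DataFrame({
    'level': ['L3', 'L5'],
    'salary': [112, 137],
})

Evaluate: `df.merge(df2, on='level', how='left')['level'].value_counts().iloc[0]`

merge on 'level' (how='left') → 5 rows:
   bonus level  salary
0     44    L3     112
1     43    L5     137
2     14    L5     137
3     30    L5     137
4     41    L3     112
value_counts of level:
level
L5    3
L3    2
Name: count, dtype: int64
The value at position 0 is 3.

3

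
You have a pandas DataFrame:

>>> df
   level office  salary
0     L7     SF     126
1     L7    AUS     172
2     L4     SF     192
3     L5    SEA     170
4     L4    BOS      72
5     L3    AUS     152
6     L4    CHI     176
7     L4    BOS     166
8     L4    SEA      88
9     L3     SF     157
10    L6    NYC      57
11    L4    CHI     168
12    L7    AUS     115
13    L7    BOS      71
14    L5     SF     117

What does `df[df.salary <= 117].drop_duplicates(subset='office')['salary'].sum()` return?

filter rows where salary <= 117:
   level office  salary
4     L4    BOS      72
8     L4    SEA      88
10    L6    NYC      57
12    L7    AUS     115
13    L7    BOS      71
14    L5     SF     117
drop duplicate office (keep=first):
   level office  salary
4     L4    BOS      72
8     L4    SEA      88
10    L6    NYC      57
12    L7    AUS     115
14    L5     SF     117
Taking the sum of column 'salary' gives 449.

449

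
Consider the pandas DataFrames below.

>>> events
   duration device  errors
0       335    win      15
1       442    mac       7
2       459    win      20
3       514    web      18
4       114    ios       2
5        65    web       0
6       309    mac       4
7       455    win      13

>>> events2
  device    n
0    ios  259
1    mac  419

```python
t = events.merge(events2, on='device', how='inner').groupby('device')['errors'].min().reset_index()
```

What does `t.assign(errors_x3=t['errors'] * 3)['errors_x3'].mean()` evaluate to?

merge on 'device' (how='inner') → 3 rows:
   duration device  errors    n
0       442    mac       7  419
1       114    ios       2  259
2       309    mac       4  419
group by device, min of errors:
device
ios    2
mac    4
Name: errors, dtype: int64
reset_index():
  device  errors
0    ios       2
1    mac       4
add column errors_x3 = t['errors'] * 3:
  device  errors  errors_x3
0    ios       2          6
1    mac       4         12
So mean() = 9.0.

9.0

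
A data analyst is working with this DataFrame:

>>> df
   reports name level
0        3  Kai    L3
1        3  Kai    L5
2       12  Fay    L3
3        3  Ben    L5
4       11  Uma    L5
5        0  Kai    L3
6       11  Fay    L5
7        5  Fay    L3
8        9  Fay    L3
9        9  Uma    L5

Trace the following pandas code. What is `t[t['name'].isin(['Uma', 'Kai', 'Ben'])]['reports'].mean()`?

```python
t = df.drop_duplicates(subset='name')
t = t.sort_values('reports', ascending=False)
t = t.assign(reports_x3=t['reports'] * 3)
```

5.66666666667

drop duplicate name (keep=first):
   reports name level
0        3  Kai    L3
2       12  Fay    L3
3        3  Ben    L5
4       11  Uma    L5
sort by reports descending:
   reports name level
2       12  Fay    L3
4       11  Uma    L5
0        3  Kai    L3
3        3  Ben    L5
add column reports_x3 = t['reports'] * 3:
   reports name level  reports_x3
2       12  Fay    L3          36
4       11  Uma    L5          33
0        3  Kai    L3           9
3        3  Ben    L5           9
filter rows where name in ['Uma', 'Kai', 'Ben']:
   reports name level  reports_x3
4       11  Uma    L5          33
0        3  Kai    L3           9
3        3  Ben    L5           9
Taking the mean of column 'reports' gives 5.66666666667.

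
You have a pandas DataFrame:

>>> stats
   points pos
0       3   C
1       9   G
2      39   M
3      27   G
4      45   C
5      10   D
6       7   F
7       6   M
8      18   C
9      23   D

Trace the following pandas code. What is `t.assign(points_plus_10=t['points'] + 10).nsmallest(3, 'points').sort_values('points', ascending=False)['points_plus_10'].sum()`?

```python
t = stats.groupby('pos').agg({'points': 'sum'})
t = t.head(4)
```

106

group by pos, sum of points:
     points
pos        
C        66
D        33
F         7
G        36
M        45
take first 4 rows:
     points
pos        
C        66
D        33
F         7
G        36
add column points_plus_10 = t['points'] + 10:
     points  points_plus_10
pos                        
C        66              76
D        33              43
F         7              17
G        36              46
take 3 rows with smallest points:
     points  points_plus_10
pos                        
F         7              17
D        33              43
G        36              46
sort by points descending:
     points  points_plus_10
pos                        
G        36              46
D        33              43
F         7              17
Hence 106.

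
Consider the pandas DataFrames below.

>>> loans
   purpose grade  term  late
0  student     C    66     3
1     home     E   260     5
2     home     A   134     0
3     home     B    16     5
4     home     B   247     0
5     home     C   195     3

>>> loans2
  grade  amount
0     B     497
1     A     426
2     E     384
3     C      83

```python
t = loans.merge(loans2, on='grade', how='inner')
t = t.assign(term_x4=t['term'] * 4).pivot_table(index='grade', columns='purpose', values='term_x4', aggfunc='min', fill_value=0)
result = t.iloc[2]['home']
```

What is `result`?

merge on 'grade' (how='inner') → 6 rows:
   purpose grade  term  late  amount
0  student     C    66     3      83
1     home     E   260     5     384
2     home     A   134     0     426
3     home     B    16     5     497
4     home     B   247     0     497
5     home     C   195     3      83
add column term_x4 = t['term'] * 4:
   purpose grade  term  late  amount  term_x4
0  student     C    66     3      83      264
1     home     E   260     5     384     1040
2     home     A   134     0     426      536
3     home     B    16     5     497       64
4     home     B   247     0     497      988
5     home     C   195     3      83      780
pivot: rows=grade, cols=purpose, min(term_x4):
purpose  home  student
grade                 
A         536        0
B          64        0
C         780      264
E        1040        0
Finally, value at position 2, column 'home' = 780.

780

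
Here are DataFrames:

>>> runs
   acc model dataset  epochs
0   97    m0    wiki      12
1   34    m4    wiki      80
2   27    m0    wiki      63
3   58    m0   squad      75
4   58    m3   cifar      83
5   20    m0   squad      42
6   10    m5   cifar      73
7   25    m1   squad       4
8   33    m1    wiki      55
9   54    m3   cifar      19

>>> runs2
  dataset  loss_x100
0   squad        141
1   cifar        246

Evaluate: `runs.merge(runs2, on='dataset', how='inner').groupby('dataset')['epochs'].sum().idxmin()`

merge on 'dataset' (how='inner') → 6 rows:
   acc model dataset  epochs  loss_x100
0   58    m0   squad      75        141
1   58    m3   cifar      83        246
2   20    m0   squad      42        141
3   10    m5   cifar      73        246
4   25    m1   squad       4        141
5   54    m3   cifar      19        246
group by dataset, sum of epochs:
dataset
cifar    175
squad    121
Name: epochs, dtype: int64
Reading off the label with the smallest value, we get squad.

squad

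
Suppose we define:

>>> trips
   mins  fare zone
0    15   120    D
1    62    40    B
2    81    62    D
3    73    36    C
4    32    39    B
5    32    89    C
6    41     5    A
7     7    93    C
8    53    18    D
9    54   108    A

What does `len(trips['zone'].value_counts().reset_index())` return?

4

value_counts of zone:
zone
D    3
C    3
B    2
A    2
Name: count, dtype: int64
reset_index():
  zone  count
0    D      3
1    C      3
2    B      2
3    A      2
Finally, number of rows = 4.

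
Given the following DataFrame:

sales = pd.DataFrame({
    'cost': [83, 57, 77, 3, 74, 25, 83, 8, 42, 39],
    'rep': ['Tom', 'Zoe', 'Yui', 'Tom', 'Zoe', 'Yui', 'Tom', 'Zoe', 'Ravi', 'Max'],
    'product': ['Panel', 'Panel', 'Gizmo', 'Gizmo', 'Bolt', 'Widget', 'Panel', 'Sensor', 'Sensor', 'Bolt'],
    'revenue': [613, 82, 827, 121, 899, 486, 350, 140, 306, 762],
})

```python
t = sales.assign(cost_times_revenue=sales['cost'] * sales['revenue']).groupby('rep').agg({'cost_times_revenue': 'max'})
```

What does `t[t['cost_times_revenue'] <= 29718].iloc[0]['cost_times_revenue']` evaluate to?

29718

add column cost_times_revenue = sales['cost'] * sales['revenue']:
   cost   rep product  revenue  cost_times_revenue
0    83   Tom   Panel      613               50879
1    57   Zoe   Panel       82                4674
2    77   Yui   Gizmo      827               63679
3     3   Tom   Gizmo      121                 363
4    74   Zoe    Bolt      899               66526
5    25   Yui  Widget      486               12150
6    83   Tom   Panel      350               29050
7     8   Zoe  Sensor      140                1120
8    42  Ravi  Sensor      306               12852
9    39   Max    Bolt      762               29718
group by rep, max of cost_times_revenue:
      cost_times_revenue
rep                     
Max                29718
Ravi               12852
Tom                50879
Yui                63679
Zoe                66526
filter rows where cost_times_revenue <= 29718:
      cost_times_revenue
rep                     
Max                29718
Ravi               12852
Reading off the value at position 0, column 'cost_times_revenue', we get 29718.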